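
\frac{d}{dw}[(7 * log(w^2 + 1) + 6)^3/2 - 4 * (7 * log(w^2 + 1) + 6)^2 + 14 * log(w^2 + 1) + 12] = (1029*w*log(w^2 + 1)^2 + 980*w*log(w^2 + 1) + 112*w)/(w^2 + 1)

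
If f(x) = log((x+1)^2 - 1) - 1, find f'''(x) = (4*x^3 + 12*x^2 + 24*x + 16)/(x^6 + 6*x^5 + 12*x^4 + 8*x^3)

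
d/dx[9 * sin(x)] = 9*cos(x)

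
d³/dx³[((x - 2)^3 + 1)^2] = 120*x^3 - 720*x^2 + 1440*x - 948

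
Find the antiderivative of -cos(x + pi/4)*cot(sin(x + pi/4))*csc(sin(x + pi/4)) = csc(sin(x + pi/4)) + C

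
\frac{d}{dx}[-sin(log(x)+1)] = -cos(log(x) + 1)/x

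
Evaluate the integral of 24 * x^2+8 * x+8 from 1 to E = -20 + 4*E*(2 + E + 2*exp(2))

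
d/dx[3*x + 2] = 3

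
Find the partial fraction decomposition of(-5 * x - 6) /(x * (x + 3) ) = -3/(x + 3) - 2/x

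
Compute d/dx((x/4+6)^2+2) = x/8 + 3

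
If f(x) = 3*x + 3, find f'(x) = 3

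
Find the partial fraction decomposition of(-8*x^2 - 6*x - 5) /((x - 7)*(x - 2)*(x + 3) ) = -59/(50*(x + 3)) + 49/(25*(x - 2)) - 439/(50*(x - 7))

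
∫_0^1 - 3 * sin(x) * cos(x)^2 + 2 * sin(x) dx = -2*cos(1) + cos(1)^3 + 1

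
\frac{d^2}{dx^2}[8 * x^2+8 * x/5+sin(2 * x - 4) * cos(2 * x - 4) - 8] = 16 - 8*sin(4*x - 8)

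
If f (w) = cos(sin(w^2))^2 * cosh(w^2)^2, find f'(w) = w*(sin(w^2 - 2*sin(w^2)) - sin(w^2 + 2*sin(w^2)))*cosh(w^2)^2 + 2*w*cos(sin(w^2))^2*sinh(2*w^2)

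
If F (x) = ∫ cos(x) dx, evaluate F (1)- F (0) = sin(1)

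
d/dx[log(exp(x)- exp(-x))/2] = (exp(2*x) + 1)/(2*exp(2*x) - 2)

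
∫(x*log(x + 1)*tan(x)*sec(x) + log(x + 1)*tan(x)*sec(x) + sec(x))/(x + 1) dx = log(x + 1)*sec(x) + C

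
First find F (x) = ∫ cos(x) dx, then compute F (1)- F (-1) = 2*sin(1)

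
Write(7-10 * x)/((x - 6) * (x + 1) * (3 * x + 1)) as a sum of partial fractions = -93/(38*(3*x + 1)) + 17/(14*(x + 1)) - 53/(133*(x - 6))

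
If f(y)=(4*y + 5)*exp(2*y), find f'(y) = 8*y*exp(2*y) + 14*exp(2*y)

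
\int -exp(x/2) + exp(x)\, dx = (exp(x/2) - 1)^2 + C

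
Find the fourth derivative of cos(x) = cos(x)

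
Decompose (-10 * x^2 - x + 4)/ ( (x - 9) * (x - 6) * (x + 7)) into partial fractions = -479/(208*(x + 7)) + 362/(39*(x - 6)) - 815/(48*(x - 9))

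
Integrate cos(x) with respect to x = sin(x) + C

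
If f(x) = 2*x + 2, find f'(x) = 2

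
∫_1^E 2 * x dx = -1 + exp(2)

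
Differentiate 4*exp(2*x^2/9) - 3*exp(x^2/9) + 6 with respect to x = 16*x*exp(2*x^2/9)/9 - 2*x*exp(x^2/9)/3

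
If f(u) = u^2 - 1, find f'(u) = 2*u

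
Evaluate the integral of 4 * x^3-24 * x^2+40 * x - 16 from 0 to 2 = 0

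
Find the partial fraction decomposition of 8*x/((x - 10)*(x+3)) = 24/(13*(x + 3)) + 80/(13*(x - 10))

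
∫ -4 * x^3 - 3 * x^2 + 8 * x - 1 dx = -x^4 - x^3 + 4*x^2 - x + C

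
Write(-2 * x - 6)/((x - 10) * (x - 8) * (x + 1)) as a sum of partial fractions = -4/(99*(x + 1)) + 11/(9*(x - 8)) - 13/(11*(x - 10))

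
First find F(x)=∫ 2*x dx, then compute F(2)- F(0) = 4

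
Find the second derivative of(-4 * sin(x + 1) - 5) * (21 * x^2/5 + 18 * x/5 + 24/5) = 84*x^2*sin(x + 1)/5 + 72*x*sin(x + 1)/5 - 336*x*cos(x + 1)/5 - 72*sin(x + 1)/5 - 144*cos(x + 1)/5 - 42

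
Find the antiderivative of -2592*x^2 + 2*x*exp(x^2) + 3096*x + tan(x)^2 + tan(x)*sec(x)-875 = -864*x^3 + 1548*x^2 - 876*x + exp(x^2) + tan(x) + sec(x) + C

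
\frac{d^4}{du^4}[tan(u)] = 24*tan(u)^5 + 40*tan(u)^3 + 16*tan(u)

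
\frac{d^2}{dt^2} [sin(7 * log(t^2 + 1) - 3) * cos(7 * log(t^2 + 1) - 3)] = (-392*t^2*sin(14*log(t^2 + 1) - 6) - 14*t^2*cos(14*log(t^2 + 1) - 6) + 14*cos(14*log(t^2 + 1) - 6))/(t^4 + 2*t^2 + 1)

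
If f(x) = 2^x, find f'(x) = 2^x*log(2)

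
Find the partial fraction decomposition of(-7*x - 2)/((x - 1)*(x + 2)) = -4/(x + 2) - 3/(x - 1)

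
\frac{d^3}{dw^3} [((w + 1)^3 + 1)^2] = 120*w^3 + 360*w^2 + 360*w + 132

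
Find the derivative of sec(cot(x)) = -sin(1/tan(x))/(sin(x)^2*cos(1/tan(x))^2)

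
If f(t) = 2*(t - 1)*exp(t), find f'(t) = 2*t*exp(t)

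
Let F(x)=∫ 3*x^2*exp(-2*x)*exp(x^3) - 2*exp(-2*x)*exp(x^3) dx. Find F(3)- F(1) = -exp(-1) + exp(21)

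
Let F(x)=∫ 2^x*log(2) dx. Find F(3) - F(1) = 6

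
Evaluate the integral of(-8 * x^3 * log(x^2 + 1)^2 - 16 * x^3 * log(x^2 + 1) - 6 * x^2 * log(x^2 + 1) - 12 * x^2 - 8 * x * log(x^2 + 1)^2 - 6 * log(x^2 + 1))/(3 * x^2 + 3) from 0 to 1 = -2*log(2) - 4*log(2)^2/3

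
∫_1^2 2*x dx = 3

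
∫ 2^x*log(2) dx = 2^x + C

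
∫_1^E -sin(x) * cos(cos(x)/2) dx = 2*sin(cos(E)/2) - 2*sin(cos(1)/2)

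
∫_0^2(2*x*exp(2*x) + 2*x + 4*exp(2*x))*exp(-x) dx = -6*exp(-2) + 6*exp(2)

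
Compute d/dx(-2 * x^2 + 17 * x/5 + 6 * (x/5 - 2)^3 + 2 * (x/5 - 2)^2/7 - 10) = 18*x^2/125 - 48*x/7 + 123/7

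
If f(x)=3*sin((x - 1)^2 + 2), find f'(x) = 6*(x - 1)*cos(x^2 - 2*x + 3)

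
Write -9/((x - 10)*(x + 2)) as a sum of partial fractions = 3/(4*(x + 2)) - 3/(4*(x - 10))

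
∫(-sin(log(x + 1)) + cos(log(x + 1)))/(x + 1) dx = sqrt(2)*sin(log(x + 1) + pi/4) + C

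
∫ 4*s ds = 2*s^2 + C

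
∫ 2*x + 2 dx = x^2 + 2*x + C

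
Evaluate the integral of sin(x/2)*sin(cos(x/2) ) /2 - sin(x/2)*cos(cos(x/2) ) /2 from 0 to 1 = sqrt(2)*(-sin(pi/4 + 1) + sin(pi/4 + cos(1/2)))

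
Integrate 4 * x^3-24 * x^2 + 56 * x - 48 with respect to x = x^4 - 8*x^3 + 28*x^2 - 48*x + C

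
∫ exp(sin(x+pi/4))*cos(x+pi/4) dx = exp(sin(x + pi/4)) + C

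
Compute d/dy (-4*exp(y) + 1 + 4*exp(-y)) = (-4*exp(2*y) - 4)*exp(-y)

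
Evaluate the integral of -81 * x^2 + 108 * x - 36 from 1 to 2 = -63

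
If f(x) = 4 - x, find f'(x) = -1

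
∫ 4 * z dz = 2*z^2 + C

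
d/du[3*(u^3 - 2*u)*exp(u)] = 3*u^3*exp(u) + 9*u^2*exp(u) - 6*u*exp(u) - 6*exp(u)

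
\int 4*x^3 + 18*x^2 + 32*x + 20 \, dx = x^4 + 6*x^3 + 16*x^2 + 20*x + C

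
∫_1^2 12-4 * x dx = 6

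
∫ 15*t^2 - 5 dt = 5*t^3 - 5*t + C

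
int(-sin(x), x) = cos(x) + C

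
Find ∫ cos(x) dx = sin(x) + C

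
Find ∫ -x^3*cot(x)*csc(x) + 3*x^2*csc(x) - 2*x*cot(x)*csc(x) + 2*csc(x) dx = x*(x^2 + 2)*csc(x) + C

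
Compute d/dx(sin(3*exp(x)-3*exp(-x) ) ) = 3*(exp(2*x) + 1)*exp(-x)*cos(3*(exp(x) - exp(-x)))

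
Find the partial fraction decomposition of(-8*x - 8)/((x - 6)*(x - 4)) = 20/(x - 4) - 28/(x - 6)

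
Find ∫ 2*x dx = x^2 + C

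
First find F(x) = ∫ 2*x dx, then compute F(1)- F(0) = 1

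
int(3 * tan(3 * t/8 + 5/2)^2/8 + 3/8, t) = tan(3*t/8 + 5/2) + C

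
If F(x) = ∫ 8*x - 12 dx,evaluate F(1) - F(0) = -8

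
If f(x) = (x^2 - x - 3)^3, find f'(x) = 6*x^5 - 15*x^4 - 24*x^3 + 51*x^2 + 36*x - 27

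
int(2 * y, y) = y^2 + C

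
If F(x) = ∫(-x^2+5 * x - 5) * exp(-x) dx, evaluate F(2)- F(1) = 0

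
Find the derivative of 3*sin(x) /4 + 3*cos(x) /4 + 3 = -3*sin(x)/4 + 3*cos(x)/4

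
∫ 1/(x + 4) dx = log(x/2 + 2) + C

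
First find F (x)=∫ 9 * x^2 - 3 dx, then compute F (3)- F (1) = 72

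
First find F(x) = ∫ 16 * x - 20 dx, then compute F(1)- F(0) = -12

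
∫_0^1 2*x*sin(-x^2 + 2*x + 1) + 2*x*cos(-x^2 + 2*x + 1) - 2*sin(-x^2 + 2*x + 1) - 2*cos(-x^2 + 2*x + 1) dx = -sin(2) - cos(1) + cos(2) + sin(1)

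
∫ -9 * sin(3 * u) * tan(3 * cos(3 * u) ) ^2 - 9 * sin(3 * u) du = tan(3*cos(3*u)) + C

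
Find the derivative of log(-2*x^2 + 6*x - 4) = (2*x - 3)/(x^2 - 3*x + 2)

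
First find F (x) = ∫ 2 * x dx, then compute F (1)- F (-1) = 0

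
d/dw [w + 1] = 1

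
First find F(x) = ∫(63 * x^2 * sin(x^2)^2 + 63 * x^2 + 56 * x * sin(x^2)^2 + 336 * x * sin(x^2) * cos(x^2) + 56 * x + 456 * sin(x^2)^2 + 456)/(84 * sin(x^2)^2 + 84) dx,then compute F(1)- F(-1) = 159/14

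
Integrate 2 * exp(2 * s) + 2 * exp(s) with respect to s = (exp(s) + 1)^2 + C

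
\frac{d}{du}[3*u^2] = 6*u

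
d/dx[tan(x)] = cos(x)^(-2)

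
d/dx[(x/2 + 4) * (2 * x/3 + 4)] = 2*x/3 + 14/3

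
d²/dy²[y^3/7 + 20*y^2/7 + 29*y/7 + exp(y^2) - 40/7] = 4*y^2*exp(y^2) + 6*y/7 + 2*exp(y^2) + 40/7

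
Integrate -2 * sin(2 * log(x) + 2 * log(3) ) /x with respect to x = cos(2*log(3*x)) + C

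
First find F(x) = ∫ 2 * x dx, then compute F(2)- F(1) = 3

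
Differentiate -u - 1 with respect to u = -1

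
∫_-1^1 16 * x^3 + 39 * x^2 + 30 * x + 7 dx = 40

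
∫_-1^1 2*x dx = 0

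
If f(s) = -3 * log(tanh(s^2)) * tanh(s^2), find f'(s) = -6*s*(log(tanh(s^2)) + 1)/cosh(s^2)^2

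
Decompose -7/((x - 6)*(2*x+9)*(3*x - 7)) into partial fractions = 63/(451*(3*x - 7)) - 4/(123*(2*x + 9)) - 1/(33*(x - 6))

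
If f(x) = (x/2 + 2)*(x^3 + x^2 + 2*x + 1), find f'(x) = 2*x^3 + 15*x^2/2 + 6*x + 9/2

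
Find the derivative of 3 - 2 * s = -2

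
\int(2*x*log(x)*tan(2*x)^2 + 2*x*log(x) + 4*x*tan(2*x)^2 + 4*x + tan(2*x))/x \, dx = (log(x) + 2)*tan(2*x) + C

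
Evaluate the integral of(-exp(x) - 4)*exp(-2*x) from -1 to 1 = -2*exp(2) - E + 2*exp(-2) + exp(-1)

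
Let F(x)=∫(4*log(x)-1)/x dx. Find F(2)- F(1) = -2 + 2*(-1 + log(2))^2 + 3*log(2)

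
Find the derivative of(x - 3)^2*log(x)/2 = (2*x^2*log(x) + x^2 - 6*x*log(x) - 6*x + 9)/(2*x)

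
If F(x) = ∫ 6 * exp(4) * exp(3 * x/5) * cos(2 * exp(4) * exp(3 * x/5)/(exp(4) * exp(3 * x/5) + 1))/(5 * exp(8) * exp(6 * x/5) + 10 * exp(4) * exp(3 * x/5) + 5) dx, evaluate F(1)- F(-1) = -sin(2*exp(17/5)/(1 + exp(17/5))) + sin(2*exp(23/5)/(1 + exp(23/5)))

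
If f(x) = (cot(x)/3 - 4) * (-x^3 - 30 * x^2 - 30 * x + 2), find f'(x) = x^3/(3*sin(x)^2) + 12*x^2 - x^2/tan(x) + 10*x^2/sin(x)^2 + 240*x - 20*x/tan(x) + 10*x/sin(x)^2 + 120 - 10/tan(x) - 2/(3*sin(x)^2)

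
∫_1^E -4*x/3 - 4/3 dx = -2*exp(2)/3 - 4*E/3 + 2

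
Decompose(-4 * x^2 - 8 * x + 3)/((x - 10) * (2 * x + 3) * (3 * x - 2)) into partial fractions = 37/(364*(3*x - 2)) + 24/(299*(2*x + 3)) - 477/(644*(x - 10))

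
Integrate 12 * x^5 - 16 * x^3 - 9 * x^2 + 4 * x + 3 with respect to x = 2*x^6 - 4*x^4 - 3*x^3 + 2*x^2 + 3*x + C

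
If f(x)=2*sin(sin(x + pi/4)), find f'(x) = 2*cos(x + pi/4)*cos(sin(x + pi/4))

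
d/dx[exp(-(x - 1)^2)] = (2 - 2*x)*exp(-x^2 + 2*x - 1)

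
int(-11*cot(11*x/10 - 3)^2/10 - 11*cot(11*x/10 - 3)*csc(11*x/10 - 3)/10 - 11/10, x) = cot(11*x/10 - 3) + csc(11*x/10 - 3) + C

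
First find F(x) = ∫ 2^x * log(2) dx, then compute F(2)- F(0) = 3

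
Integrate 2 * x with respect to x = x^2 + C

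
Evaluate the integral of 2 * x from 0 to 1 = 1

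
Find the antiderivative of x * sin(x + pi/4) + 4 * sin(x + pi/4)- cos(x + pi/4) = (-x - 4)*cos(x + pi/4) + C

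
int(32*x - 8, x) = 16*x^2 - 8*x + C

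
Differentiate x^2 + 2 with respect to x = 2*x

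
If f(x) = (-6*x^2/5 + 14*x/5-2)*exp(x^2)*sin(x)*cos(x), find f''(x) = 2*(-6*x^4*sin(2*x) + 14*x^3*sin(2*x) - 12*x^3*cos(2*x) - 19*x^2*sin(2*x) + 28*x^2*cos(2*x) + 7*x*sin(2*x) - 32*x*cos(2*x) + 2*sin(2*x) + 14*cos(2*x))*exp(x^2)/5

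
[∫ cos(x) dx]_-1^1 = 2*sin(1)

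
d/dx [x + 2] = 1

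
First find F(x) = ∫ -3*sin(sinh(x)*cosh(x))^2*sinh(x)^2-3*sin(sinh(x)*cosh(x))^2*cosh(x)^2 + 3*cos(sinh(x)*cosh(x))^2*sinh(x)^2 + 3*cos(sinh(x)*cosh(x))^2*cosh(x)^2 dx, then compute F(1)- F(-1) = 3*sin(2*sinh(1)*cosh(1))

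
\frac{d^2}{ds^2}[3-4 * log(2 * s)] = 4/s^2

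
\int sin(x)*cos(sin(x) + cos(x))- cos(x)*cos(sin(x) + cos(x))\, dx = -sin(sqrt(2)*sin(x + pi/4)) + C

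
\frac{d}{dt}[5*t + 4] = 5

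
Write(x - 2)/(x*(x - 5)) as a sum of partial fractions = 3/(5*(x - 5)) + 2/(5*x)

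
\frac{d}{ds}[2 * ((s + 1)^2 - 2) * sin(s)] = 2*s^2*cos(s) + 4*s*sin(s) + 4*s*cos(s) + 4*sin(s) - 2*cos(s)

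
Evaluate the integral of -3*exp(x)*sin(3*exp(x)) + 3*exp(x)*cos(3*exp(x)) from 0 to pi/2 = sqrt(2)*(sin(pi/4 + 3*exp(pi/2)) - sin(pi/4 + 3))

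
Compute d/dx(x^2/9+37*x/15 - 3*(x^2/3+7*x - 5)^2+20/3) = -4*x^3/3 - 42*x^2 - 2464*x/9 + 3187/15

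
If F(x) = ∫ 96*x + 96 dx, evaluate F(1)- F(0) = 144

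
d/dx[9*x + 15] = 9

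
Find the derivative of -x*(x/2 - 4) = 4 - x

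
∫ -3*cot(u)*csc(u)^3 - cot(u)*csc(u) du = csc(u)^3 + csc(u) + C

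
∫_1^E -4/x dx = -4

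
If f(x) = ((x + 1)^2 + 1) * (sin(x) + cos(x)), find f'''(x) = x^2*sin(x) - x^2*cos(x) - 4*x*sin(x) - 8*x*cos(x) - 10*sin(x) - 2*cos(x)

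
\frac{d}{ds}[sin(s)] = cos(s)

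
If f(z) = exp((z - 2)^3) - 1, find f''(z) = 9*z^4*exp(z^3 - 6*z^2 + 12*z - 8) - 72*z^3*exp(z^3 - 6*z^2 + 12*z - 8) + 216*z^2*exp(z^3 - 6*z^2 + 12*z - 8) - 282*z*exp(z^3 - 6*z^2 + 12*z - 8) + 132*exp(z^3 - 6*z^2 + 12*z - 8)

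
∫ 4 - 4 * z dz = -2*z^2 + 4*z + C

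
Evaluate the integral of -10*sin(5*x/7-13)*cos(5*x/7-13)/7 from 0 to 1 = -cos(26)/2 + cos(172/7)/2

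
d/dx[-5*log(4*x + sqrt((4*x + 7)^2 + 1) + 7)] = (-80*x - 20*sqrt(16*x^2 + 56*x + 50) - 140)/(16*x^2 + 4*x*sqrt(16*x^2 + 56*x + 50) + 56*x + 7*sqrt(16*x^2 + 56*x + 50) + 50)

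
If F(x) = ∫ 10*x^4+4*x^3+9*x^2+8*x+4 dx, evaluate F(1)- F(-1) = 18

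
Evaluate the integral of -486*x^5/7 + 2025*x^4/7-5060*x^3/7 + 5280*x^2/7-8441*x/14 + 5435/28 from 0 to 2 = -8215/14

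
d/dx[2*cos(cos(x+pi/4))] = 2*sin(x + pi/4)*sin(cos(x + pi/4))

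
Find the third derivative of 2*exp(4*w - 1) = 128*exp(4*w - 1)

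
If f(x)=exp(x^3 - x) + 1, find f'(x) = 3*x^2*exp(x^3 - x) - exp(x^3 - x)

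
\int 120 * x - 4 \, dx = 60*x^2 - 4*x + C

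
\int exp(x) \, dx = exp(x) + C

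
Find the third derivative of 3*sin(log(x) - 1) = 3*(3*sin(log(x) - 1) + cos(log(x) - 1))/x^3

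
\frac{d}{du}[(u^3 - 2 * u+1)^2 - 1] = 6*u^5 - 16*u^3 + 6*u^2 + 8*u - 4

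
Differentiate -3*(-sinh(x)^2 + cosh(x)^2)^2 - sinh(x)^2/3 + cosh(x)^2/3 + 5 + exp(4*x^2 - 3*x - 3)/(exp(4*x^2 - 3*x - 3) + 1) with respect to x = (8*x*exp(-4*x^2 + 3*x + 3) - 3*exp(-4*x^2 + 3*x + 3))/(exp(6)*exp(6*x)*exp(-8*x^2) + 2*exp(3)*exp(3*x)*exp(-4*x^2) + 1)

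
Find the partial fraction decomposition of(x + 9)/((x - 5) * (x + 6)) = -3/(11*(x + 6)) + 14/(11*(x - 5))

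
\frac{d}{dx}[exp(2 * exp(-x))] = -2*exp(-x + 2*exp(-x))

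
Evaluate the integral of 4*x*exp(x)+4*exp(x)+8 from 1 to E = -4*E - 8 + 4*E*(2 + exp(E))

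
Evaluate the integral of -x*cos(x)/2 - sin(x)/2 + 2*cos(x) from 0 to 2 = sin(2)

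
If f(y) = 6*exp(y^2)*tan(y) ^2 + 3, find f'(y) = 12*(y*tan(y) + tan(y)^2 + 1)*exp(y^2)*tan(y)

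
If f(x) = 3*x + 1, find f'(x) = 3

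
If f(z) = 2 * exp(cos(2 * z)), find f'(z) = -4*exp(cos(2*z))*sin(2*z)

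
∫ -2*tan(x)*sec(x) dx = -2/cos(x) + C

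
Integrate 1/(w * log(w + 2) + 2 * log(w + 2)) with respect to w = log(log(w + 2)) + C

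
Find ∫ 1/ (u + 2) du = log(2*u + 4) + C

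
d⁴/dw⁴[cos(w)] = cos(w)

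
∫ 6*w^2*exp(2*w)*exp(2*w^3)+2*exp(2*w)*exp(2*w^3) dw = exp(2*w*(w^2 + 1)) + C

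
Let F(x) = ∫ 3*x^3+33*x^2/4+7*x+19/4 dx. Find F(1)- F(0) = 47/4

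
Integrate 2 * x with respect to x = x^2 + C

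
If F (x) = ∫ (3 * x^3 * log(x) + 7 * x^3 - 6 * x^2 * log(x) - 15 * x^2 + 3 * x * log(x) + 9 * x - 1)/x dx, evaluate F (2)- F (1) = log(2) + 2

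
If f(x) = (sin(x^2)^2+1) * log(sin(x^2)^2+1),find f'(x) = 2*x*(log(3 - cos(2*x^2)) - log(2) + 1)*sin(2*x^2)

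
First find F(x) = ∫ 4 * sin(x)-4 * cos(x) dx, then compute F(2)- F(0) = -4*sin(2) - 4*cos(2) + 4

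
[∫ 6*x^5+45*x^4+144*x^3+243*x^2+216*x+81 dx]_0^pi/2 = -27 + (pi^2/4 + 3 + 3*pi/2)^3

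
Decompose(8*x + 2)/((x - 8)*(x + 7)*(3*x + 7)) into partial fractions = 75/(217*(3*x + 7)) - 9/(35*(x + 7)) + 22/(155*(x - 8))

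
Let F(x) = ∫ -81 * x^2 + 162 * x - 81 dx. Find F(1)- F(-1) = -216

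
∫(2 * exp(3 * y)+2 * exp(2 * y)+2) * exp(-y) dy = 2*(exp(y) + 2)*sinh(y) + C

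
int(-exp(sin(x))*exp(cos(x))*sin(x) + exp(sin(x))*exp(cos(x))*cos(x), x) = exp(sqrt(2)*sin(x + pi/4)) + C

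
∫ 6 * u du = 3*u^2 + C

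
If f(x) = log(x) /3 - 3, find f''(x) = -1/(3*x^2)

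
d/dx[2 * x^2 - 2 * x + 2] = 4*x - 2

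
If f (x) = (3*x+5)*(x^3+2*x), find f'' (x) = 36*x^2 + 30*x + 12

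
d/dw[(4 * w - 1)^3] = 192*w^2 - 96*w + 12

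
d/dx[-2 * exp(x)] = -2*exp(x)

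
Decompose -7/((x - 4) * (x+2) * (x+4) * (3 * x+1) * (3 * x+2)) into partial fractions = -27/(80*(3*x + 2)) + 189/(715*(3*x + 1)) - 7/(1760*(x + 4)) + 7/(240*(x + 2)) - 1/(1248*(x - 4))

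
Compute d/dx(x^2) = 2*x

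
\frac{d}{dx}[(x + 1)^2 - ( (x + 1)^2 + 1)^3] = -6*x^5 - 30*x^4 - 72*x^3 - 96*x^2 - 70*x - 22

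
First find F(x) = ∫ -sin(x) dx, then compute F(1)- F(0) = -1 + cos(1)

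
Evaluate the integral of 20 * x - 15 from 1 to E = 5 + 5*E*(-3 + 2*E)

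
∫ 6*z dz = 3*z^2 + C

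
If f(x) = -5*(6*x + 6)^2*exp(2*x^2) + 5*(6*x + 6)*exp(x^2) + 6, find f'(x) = -720*x^3*exp(2*x^2) - 1440*x^2*exp(2*x^2) + 60*x^2*exp(x^2) - 1080*x*exp(2*x^2) + 60*x*exp(x^2) - 360*exp(2*x^2) + 30*exp(x^2)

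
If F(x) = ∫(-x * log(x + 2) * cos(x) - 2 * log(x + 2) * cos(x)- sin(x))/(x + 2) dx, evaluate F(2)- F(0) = -log(4)*sin(2)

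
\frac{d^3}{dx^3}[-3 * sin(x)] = 3*cos(x)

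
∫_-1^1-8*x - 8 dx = -16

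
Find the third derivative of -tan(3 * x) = -162*tan(3*x)^4 - 216*tan(3*x)^2 - 54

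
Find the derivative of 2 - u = -1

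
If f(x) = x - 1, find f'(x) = 1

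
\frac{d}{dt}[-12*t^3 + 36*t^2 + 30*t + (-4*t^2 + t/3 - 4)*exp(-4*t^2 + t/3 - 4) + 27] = (288*t^3 - 324*t^2*exp(4*t^2 - t/3 + 4) - 36*t^2 + 648*t*exp(4*t^2 - t/3 + 4) + 217*t + 270*exp(4*t^2 - t/3 + 4) - 9)*exp(-4*t^2 + t/3 - 4)/9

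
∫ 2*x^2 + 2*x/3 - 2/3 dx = 2*x^3/3 + x^2/3 - 2*x/3 + C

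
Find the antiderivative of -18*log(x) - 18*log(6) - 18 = -18*x*log(6*x) + C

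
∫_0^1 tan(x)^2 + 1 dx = tan(1)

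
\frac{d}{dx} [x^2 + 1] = 2*x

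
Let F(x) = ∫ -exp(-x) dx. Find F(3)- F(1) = -exp(-1) + exp(-3)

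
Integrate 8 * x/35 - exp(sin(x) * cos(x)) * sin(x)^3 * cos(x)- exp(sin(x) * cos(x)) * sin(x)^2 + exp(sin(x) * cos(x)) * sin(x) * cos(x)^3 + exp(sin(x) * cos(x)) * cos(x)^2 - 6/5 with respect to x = 4*x^2/35 - 6*x/5 + exp(sin(2*x)/2)*sin(2*x)/2 + C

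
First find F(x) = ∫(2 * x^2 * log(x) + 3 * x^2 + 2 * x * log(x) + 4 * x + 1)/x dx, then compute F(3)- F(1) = 12 + 16*log(3)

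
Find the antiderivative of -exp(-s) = exp(-s) + C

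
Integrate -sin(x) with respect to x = cos(x) + C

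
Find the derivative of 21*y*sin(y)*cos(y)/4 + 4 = 21*y*cos(2*y)/4 + 21*sin(2*y)/8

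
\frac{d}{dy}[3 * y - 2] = 3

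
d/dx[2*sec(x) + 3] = 2*tan(x)*sec(x)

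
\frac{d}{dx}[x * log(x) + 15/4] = log(x) + 1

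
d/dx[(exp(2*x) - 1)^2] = 4*exp(4*x) - 4*exp(2*x)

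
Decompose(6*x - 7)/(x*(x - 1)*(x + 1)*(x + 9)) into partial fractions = 61/(720*(x + 9)) - 13/(16*(x + 1)) - 1/(20*(x - 1)) + 7/(9*x)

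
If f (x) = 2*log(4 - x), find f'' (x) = -2/(x^2 - 8*x + 16)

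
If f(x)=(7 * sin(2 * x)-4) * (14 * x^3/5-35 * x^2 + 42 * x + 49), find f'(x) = 196*x^3*cos(2*x)/5 + 294*x^2*sin(2*x)/5 - 490*x^2*cos(2*x) - 168*x^2/5 - 490*x*sin(2*x) + 588*x*cos(2*x) + 280*x + 294*sin(2*x) + 686*cos(2*x) - 168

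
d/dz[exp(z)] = exp(z)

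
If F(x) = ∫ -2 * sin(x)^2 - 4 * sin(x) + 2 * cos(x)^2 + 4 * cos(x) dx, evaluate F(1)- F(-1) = 4*(cos(1) + 2)*sin(1)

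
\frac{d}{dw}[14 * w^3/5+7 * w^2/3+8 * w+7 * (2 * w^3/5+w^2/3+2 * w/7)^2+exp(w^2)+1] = 168*w^5/25 + 28*w^4/3 + 428*w^3/45 + 62*w^2/5 + 2*w*exp(w^2) + 122*w/21 + 8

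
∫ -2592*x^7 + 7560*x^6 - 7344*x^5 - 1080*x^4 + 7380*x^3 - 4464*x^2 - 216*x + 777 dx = -324*x^8 + 1080*x^7 - 1224*x^6 - 216*x^5 + 1845*x^4 - 1488*x^3 - 108*x^2 + 777*x + C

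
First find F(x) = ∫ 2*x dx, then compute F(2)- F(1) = 3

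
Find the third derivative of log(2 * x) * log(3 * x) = (4*log(x) - 6 + 2*log(2) + 2*log(3))/x^3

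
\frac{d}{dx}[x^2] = 2*x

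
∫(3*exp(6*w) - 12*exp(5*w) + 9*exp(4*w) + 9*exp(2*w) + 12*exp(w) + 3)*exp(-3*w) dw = ((exp(w) - 2)*exp(w) - 1)^3*exp(-3*w) + C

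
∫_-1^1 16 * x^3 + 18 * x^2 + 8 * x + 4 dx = 20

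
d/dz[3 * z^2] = 6*z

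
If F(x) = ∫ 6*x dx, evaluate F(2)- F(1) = 9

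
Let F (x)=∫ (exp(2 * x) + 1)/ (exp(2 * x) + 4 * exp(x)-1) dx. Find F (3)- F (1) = -log(-exp(-1) + E + 4) + log(-exp(-3) + 4 + exp(3))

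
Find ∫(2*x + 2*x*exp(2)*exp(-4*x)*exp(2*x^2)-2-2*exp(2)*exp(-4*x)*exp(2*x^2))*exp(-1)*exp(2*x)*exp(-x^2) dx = 2*sinh((x - 1)^2) + C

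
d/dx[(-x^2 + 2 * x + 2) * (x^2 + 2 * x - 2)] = -4*x^3 + 16*x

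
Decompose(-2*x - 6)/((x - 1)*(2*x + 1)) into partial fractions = 10/(3*(2*x + 1)) - 8/(3*(x - 1))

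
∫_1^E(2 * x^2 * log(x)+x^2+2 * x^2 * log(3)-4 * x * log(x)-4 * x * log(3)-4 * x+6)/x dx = -3*log(3) + ((-2 + E)^2 + 2)*log(3*E)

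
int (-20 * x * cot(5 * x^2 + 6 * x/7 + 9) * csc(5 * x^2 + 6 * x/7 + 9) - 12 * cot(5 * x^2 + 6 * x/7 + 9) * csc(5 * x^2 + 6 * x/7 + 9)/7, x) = 2*csc(5*x^2 + 6*x/7 + 9) + C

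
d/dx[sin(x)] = cos(x)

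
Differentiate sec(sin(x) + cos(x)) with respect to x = sqrt(2)*sin(sqrt(2)*sin(x + pi/4))*cos(x + pi/4)/cos(sqrt(2)*sin(x + pi/4))^2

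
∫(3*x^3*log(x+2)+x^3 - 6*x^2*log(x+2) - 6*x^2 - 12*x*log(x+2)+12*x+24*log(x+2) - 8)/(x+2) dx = (x - 2)^3*log(x + 2) + C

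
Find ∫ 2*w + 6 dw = w^2 + 6*w + C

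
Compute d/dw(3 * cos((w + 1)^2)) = -6*(w + 1)*sin(w^2 + 2*w + 1)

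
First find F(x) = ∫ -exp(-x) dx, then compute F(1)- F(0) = -1 + exp(-1)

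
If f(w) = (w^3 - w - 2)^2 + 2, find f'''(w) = 120*w^3 - 48*w - 24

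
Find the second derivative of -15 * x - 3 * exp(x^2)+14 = -12*x^2*exp(x^2) - 6*exp(x^2)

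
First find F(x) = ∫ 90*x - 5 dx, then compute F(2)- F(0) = 170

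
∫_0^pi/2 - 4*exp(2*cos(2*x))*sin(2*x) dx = -exp(2) + exp(-2)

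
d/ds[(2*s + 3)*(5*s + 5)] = 20*s + 25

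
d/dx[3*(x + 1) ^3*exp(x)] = 3*x^3*exp(x) + 18*x^2*exp(x) + 27*x*exp(x) + 12*exp(x)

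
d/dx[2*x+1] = 2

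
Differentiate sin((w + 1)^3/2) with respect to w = 3*(w + 1)^2*cos(w^3/2 + 3*w^2/2 + 3*w/2 + 1/2)/2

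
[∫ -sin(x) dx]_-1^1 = 0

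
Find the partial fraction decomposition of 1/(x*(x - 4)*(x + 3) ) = 1/(21*(x + 3)) + 1/(28*(x - 4)) - 1/(12*x)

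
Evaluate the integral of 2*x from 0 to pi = pi^2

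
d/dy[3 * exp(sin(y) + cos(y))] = 3*sqrt(2)*exp(sin(y))*exp(cos(y))*cos(y + pi/4)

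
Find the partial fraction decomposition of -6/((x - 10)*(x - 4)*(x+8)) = -1/(36*(x + 8)) + 1/(12*(x - 4)) - 1/(18*(x - 10))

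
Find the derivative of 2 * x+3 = 2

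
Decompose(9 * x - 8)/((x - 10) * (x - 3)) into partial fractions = -19/(7*(x - 3)) + 82/(7*(x - 10))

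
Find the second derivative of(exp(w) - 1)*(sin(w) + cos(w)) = sqrt(2)*(2*exp(w)*cos(w + pi/4) + sin(w + pi/4))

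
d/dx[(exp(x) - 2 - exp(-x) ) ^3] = (3*exp(6*x) - 12*exp(5*x) + 9*exp(4*x) + 9*exp(2*x) + 12*exp(x) + 3)*exp(-3*x)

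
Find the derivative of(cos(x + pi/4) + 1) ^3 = -15*sin(x + pi/4)/4 - 3*cos(2*x) - 3*cos(3*x + pi/4)/4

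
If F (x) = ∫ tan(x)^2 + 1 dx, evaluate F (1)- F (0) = tan(1)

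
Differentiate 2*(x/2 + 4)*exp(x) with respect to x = x*exp(x) + 9*exp(x)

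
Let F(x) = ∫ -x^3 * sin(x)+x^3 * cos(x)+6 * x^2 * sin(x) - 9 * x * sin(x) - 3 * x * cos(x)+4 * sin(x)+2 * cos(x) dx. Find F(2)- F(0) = cos(2) + sin(2) + 1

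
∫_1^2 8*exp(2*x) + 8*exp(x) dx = -(2 + 2*E)^2 + (2 + 2*exp(2))^2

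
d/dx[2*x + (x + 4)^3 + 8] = 3*x^2 + 24*x + 50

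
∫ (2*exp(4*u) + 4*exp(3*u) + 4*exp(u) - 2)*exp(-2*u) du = (exp(2*u) + 2*exp(u) - 1)^2*exp(-2*u) + C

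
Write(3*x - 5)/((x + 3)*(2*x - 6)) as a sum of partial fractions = 7/(6*(x + 3)) + 1/(3*(x - 3))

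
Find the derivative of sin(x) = cos(x)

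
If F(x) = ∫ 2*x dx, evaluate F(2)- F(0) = 4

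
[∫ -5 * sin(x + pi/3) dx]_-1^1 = -5*sqrt(3)*sin(1)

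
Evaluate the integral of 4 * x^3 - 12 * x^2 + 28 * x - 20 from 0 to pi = -25 + (4 + (-1 + pi)^2)^2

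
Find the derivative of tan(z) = cos(z)^(-2)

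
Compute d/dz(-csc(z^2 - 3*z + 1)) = (2*z - 3)*cos(z^2 - 3*z + 1)/sin(z^2 - 3*z + 1)^2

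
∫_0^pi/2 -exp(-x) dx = -1 + exp(-pi/2)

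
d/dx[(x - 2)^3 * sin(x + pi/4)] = (x - 2)^2*(x*cos(x + pi/4) + 5*sqrt(2)*sin(x)/2 + sqrt(2)*cos(x)/2)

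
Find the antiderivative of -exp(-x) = exp(-x) + C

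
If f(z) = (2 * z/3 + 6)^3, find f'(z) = 8*z^2/9 + 16*z + 72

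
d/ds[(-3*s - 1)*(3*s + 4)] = -18*s - 15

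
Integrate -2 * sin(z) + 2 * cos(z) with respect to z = 2*sqrt(2)*sin(z + pi/4) + C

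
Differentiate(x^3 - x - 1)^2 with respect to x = 6*x^5 - 8*x^3 - 6*x^2 + 2*x + 2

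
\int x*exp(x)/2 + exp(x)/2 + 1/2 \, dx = x*(exp(x) + 1)/2 + C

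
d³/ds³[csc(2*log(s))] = 4*(3 + cos(2*log(s))/sin(2*log(s)) - 6/sin(2*log(s))^2 - 12*cos(2*log(s))/sin(2*log(s))^3)/(s^3*sin(2*log(s)))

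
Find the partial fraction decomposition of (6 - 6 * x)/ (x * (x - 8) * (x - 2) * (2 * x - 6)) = -1/(4*(x - 2)) + 2/(5*(x - 3)) - 7/(80*(x - 8)) - 1/(16*x)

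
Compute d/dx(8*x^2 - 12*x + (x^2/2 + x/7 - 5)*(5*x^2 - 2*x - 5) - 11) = 10*x^3 - 6*x^2/7 - 277*x/7 - 19/7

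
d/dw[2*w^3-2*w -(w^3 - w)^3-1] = -9*w^8 + 21*w^6 - 15*w^4 + 9*w^2 - 2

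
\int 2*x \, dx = x^2 + C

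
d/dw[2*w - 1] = 2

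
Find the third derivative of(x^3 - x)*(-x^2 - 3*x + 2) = -60*x^2 - 72*x + 18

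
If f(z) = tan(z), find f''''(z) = 24*tan(z)^5 + 40*tan(z)^3 + 16*tan(z)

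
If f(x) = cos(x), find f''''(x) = cos(x)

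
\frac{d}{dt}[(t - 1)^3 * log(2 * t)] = (3*t^3*log(t) + t^3 + 3*t^3*log(2) - 6*t^2*log(t) - 6*t^2*log(2) - 3*t^2 + 3*t*log(t) + 3*t*log(2) + 3*t - 1)/t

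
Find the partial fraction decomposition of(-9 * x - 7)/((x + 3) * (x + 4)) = -29/(x + 4) + 20/(x + 3)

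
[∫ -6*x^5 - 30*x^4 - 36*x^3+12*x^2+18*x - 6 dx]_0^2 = -344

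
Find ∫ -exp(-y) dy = exp(-y) + C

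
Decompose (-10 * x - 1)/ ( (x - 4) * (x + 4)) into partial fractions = -39/(8*(x + 4)) - 41/(8*(x - 4))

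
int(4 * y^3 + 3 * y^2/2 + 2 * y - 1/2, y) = y^4 + y^3/2 + y^2 - y/2 + C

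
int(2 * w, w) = w^2 + C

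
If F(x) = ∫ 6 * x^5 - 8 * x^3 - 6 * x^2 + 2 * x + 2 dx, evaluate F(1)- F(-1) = 0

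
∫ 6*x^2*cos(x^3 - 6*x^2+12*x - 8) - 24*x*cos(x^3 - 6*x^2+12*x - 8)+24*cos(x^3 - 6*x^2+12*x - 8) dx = 2*sin((x - 2)^3) + C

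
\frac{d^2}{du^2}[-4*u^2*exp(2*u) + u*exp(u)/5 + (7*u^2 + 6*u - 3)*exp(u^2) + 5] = 28*u^4*exp(u^2) + 24*u^3*exp(u^2) - 16*u^2*exp(2*u) + 58*u^2*exp(u^2) - 32*u*exp(2*u) + u*exp(u)/5 + 36*u*exp(u^2) - 8*exp(2*u) + 2*exp(u)/5 + 8*exp(u^2)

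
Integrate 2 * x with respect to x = x^2 + C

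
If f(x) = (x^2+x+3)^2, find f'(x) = 4*x^3 + 6*x^2 + 14*x + 6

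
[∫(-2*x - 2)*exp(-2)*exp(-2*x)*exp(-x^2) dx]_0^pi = -exp(-2) + exp(-(1 + pi)^2 - 1)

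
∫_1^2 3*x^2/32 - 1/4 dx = -1/32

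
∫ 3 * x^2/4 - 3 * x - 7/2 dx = x^3/4 - 3*x^2/2 - 7*x/2 + C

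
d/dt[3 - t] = -1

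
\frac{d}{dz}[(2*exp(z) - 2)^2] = 8*exp(2*z) - 8*exp(z)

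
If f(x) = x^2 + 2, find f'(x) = 2*x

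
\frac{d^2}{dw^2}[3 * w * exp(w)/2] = 3*w*exp(w)/2 + 3*exp(w)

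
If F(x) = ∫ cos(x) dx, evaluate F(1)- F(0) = sin(1)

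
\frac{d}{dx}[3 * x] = 3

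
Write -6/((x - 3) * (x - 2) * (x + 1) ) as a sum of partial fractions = -1/(2*(x + 1)) + 2/(x - 2) - 3/(2*(x - 3))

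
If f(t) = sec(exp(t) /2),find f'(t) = exp(t)*tan(exp(t)/2)*sec(exp(t)/2)/2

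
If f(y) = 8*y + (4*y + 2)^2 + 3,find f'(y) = 32*y + 24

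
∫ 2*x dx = x^2 + C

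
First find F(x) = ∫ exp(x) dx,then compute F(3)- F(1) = -E + exp(3)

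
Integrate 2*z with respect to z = z^2 + C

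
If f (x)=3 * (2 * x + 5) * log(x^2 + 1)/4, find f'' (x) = (6*x^3 - 15*x^2 + 18*x + 15)/(2*x^4 + 4*x^2 + 2)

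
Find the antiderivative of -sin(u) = cos(u) + C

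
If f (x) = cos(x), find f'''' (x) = cos(x)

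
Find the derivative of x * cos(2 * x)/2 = -x*sin(2*x) + cos(2*x)/2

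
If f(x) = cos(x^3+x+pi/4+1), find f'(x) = -(3*x^2 + 1)*sin(x^3 + x + pi/4 + 1)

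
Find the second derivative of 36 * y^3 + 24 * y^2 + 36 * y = 216*y + 48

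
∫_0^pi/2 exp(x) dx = -1 + exp(pi/2)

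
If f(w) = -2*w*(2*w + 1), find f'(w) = -8*w - 2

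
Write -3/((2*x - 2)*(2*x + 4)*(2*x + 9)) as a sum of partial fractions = -3/(55*(2*x + 9)) + 1/(20*(x + 2)) - 1/(44*(x - 1))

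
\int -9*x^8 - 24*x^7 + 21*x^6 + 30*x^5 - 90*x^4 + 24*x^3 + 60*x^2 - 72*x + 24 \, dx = -x^9 - 3*x^8 + 3*x^7 + 5*x^6 - 18*x^5 + 6*x^4 + 20*x^3 - 36*x^2 + 24*x + C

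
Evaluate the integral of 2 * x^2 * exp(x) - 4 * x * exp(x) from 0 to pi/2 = -8 + 2*(-2 + pi/2)^2*exp(pi/2)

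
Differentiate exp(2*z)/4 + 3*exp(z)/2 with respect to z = exp(2*z)/2 + 3*exp(z)/2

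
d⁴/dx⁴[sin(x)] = sin(x)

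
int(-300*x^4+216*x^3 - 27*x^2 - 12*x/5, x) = -60*x^5 + 54*x^4 - 9*x^3 - 6*x^2/5 + C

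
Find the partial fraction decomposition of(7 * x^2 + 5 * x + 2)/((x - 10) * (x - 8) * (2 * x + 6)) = 25/(143*(x + 3)) - 245/(22*(x - 8)) + 188/(13*(x - 10))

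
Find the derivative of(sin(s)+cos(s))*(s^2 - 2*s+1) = -s^2*sin(s) + s^2*cos(s) + 4*s*sin(s) - 3*sin(s) - cos(s)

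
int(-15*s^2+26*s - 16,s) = -5*s^3 + 13*s^2 - 16*s + C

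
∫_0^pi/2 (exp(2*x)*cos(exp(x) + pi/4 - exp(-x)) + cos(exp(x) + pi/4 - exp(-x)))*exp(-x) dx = sin(-exp(-pi/2) + pi/4 + exp(pi/2)) - sqrt(2)/2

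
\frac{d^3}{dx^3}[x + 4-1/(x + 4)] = 6/(x^4 + 16*x^3 + 96*x^2 + 256*x + 256)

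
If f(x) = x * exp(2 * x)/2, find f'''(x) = 4*x*exp(2*x) + 6*exp(2*x)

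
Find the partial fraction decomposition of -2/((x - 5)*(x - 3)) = 1/(x - 3) - 1/(x - 5)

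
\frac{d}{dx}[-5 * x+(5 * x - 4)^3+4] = 375*x^2 - 600*x + 235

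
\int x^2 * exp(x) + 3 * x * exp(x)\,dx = (x^2 + x - 1)*exp(x) + C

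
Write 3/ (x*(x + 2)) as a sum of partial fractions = -3/(2*(x + 2)) + 3/(2*x)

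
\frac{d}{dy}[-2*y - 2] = -2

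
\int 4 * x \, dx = 2*x^2 + C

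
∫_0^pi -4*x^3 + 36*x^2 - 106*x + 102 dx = -(-3 + pi)^4 + (-3 + pi)^2 + 72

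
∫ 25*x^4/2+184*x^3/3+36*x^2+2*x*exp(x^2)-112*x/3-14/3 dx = x*(15*x + 2)*(x^3 + 6*x^2 + 4*x - 8)/6 - 2*x + exp(x^2) + C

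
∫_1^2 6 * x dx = 9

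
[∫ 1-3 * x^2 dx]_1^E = E - exp(3)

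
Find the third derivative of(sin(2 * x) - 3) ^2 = -32*sin(4*x) + 48*cos(2*x)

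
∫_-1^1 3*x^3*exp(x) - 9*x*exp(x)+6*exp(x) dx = 24*exp(-1)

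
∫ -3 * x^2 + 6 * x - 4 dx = -x^3 + 3*x^2 - 4*x + C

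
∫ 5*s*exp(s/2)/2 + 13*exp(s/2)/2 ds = (5*s + 3)*exp(s/2) + C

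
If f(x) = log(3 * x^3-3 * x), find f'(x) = (3*x^2 - 1)/(x^3 - x)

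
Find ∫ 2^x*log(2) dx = 2^x + C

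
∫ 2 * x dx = x^2 + C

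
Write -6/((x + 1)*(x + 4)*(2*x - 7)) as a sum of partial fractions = -8/(45*(2*x - 7)) - 2/(15*(x + 4)) + 2/(9*(x + 1))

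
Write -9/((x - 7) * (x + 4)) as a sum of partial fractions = 9/(11*(x + 4)) - 9/(11*(x - 7))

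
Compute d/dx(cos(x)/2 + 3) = -sin(x)/2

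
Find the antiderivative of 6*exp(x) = 6*exp(x) + C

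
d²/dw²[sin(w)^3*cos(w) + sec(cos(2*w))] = -10*sin(w)^3*cos(w) + 6*sin(w)*cos(w)^3 + 8*sin(2*w)^2*tan(cos(2*w))^2*sec(cos(2*w)) + 4*sin(2*w)^2*sec(cos(2*w)) - 4*cos(2*w)*tan(cos(2*w))*sec(cos(2*w))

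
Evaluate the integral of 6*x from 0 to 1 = 3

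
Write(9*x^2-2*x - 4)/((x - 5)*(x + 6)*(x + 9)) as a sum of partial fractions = 743/(42*(x + 9)) - 332/(33*(x + 6)) + 211/(154*(x - 5))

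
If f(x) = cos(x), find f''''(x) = cos(x)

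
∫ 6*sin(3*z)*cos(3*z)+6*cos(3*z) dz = (sin(3*z) + 1)^2 + C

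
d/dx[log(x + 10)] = 1/(x + 10)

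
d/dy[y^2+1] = 2*y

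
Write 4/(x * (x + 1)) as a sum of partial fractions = -4/(x + 1) + 4/x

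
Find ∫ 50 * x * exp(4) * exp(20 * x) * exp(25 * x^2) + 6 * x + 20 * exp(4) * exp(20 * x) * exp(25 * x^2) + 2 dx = 3*x^2 + 2*x + exp((5*x + 2)^2) + C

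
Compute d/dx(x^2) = 2*x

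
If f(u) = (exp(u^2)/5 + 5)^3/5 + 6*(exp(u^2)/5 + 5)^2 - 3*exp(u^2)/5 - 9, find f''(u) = 36*u^2*exp(3*u^2)/625 + 144*u^2*exp(2*u^2)/25 + 288*u^2*exp(u^2)/5 + 6*exp(3*u^2)/625 + 36*exp(2*u^2)/25 + 144*exp(u^2)/5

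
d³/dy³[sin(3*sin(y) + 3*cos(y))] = 6*(9*sqrt(2)*sin(y)*cos(y)*cos(3*sqrt(2)*sin(y + pi/4)) + 9*sin(3*sqrt(2)*sin(y + pi/4))*sin(y + pi/4) - 5*sqrt(2)*cos(3*sqrt(2)*sin(y + pi/4)))*cos(y + pi/4)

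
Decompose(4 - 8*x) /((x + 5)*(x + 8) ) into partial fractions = -68/(3*(x + 8)) + 44/(3*(x + 5))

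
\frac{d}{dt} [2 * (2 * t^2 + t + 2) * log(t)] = (8*t^2*log(t) + 4*t^2 + 2*t*log(t) + 2*t + 4)/t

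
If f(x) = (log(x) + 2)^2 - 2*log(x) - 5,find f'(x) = (2*log(x) + 2)/x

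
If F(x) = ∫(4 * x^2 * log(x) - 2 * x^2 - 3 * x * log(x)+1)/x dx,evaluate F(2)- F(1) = -3 + 3*log(2)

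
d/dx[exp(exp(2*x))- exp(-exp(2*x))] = (2*exp(2*x) + 2*exp(2*x + 2*exp(2*x)))*exp(-exp(2*x))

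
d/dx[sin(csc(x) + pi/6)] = -cos(csc(x) + pi/6)*cot(x)*csc(x)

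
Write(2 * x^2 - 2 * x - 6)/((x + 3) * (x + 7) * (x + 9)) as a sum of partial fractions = 29/(2*(x + 9)) - 53/(4*(x + 7)) + 3/(4*(x + 3))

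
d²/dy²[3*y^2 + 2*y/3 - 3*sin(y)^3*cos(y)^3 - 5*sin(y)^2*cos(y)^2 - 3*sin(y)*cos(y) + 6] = -45*(1 - cos(2*y))^2*sin(2*y)/4 - 20*(1 - cos(2*y))^2 - 9*(cos(2*y) + 1)^2*sin(2*y)/4 + 24*sin(2*y) - 9*sin(4*y) - 40*cos(2*y) + 36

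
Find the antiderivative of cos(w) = sin(w) + C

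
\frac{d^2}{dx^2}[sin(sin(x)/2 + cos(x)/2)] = sin(x)*sin(sqrt(2)*sin(x + pi/4)/2)*cos(x)/2 - sin(sqrt(2)*sin(x + pi/4)/2)/4 - sqrt(2)*sin(x + pi/4)*cos(sqrt(2)*sin(x + pi/4)/2)/2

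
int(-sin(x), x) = cos(x) + C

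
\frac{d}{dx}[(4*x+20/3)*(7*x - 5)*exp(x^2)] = 56*x^3*exp(x^2) + 160*x^2*exp(x^2)/3 - 32*x*exp(x^2)/3 + 80*exp(x^2)/3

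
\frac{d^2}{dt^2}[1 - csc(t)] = 1/sin(t) - 2/sin(t)^3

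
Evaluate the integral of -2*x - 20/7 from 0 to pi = -pi^2 - 20*pi/7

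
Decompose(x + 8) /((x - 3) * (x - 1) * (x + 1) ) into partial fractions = 7/(8*(x + 1)) - 9/(4*(x - 1)) + 11/(8*(x - 3))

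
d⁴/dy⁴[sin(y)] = sin(y)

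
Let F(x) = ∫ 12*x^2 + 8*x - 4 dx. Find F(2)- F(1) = 36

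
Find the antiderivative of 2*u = u^2 + C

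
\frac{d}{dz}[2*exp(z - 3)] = 2*exp(z - 3)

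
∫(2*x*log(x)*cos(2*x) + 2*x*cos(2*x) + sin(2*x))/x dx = (log(x) + 1)*sin(2*x) + C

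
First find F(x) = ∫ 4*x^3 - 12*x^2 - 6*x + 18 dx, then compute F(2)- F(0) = 8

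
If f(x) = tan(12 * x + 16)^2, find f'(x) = 24*tan(12*x + 16)^3 + 24*tan(12*x + 16)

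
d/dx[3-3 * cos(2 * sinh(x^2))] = 12*x*sin(2*sinh(x^2))*cosh(x^2)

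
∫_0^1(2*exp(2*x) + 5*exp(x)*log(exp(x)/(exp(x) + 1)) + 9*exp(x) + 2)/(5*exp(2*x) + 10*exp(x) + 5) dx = E*log(E/(1 + E))/(1 + E) + log(2)/2 + 2/5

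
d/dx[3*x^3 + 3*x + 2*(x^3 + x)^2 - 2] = 12*x^5 + 16*x^3 + 9*x^2 + 4*x + 3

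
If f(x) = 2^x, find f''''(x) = 2^x*log(2)^4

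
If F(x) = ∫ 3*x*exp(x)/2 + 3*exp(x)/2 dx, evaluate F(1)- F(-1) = 3*exp(-1)/2 + 3*E/2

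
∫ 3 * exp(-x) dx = -3*exp(-x) + C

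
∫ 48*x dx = 24*x^2 + C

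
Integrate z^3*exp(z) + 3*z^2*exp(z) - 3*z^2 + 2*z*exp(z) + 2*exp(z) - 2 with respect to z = z*(z^2 + 2)*(exp(z) - 1) + C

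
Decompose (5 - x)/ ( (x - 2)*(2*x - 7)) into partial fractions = 1/(2*x - 7) - 1/(x - 2)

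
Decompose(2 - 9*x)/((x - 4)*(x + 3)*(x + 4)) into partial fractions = 19/(4*(x + 4)) - 29/(7*(x + 3)) - 17/(28*(x - 4))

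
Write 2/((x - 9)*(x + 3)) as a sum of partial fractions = -1/(6*(x + 3)) + 1/(6*(x - 9))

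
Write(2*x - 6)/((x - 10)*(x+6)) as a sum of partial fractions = 9/(8*(x + 6)) + 7/(8*(x - 10))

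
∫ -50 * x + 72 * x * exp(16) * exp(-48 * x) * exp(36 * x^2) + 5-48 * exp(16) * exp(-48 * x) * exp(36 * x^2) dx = -5*(x + 1)*(5*x - 6) + exp(4*(3*x - 2)^2) + C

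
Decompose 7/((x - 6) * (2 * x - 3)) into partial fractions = -14/(9*(2*x - 3)) + 7/(9*(x - 6))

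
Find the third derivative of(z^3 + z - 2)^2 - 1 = 120*z^3 + 48*z - 24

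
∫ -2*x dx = -x^2 + C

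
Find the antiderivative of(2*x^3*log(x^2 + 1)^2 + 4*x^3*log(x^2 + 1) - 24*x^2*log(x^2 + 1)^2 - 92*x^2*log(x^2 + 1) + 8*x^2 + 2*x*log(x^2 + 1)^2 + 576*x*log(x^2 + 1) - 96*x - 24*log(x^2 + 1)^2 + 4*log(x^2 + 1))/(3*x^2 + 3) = (x - 12)*((x - 12)*log(x^2 + 1) + 4)*log(x^2 + 1)/3 + C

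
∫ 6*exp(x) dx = 6*exp(x) + C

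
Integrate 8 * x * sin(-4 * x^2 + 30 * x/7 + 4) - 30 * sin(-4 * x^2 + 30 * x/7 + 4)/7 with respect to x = cos(-4*x^2 + 30*x/7 + 4) + C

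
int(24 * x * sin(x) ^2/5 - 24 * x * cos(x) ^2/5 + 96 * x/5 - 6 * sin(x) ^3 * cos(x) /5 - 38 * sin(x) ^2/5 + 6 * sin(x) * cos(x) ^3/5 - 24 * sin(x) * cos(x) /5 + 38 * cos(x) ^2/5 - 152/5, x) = -8*x/5 + 3*(-8*x + sin(2*x) + 12)^2/20 + sin(2*x)/5 + C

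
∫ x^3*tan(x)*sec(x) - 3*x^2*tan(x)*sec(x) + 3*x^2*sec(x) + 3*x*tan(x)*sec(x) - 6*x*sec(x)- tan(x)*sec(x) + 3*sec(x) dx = (x - 1)^3*sec(x) + C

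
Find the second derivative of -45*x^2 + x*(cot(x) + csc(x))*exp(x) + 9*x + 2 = x*exp(x)/tan(x) - 2*x*exp(x)*cos(x)/sin(x)^2 + 2*sqrt(2)*x*exp(x)*cos(x + pi/4)/sin(x)^3 + 2*x*exp(x)/sin(x)^3 + 2*exp(x)/tan(x) + 2*exp(x)/sin(x) - 2*exp(x)*cos(x)/sin(x)^2 - 2*exp(x)/sin(x)^2 - 90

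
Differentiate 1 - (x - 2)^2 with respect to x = 4 - 2*x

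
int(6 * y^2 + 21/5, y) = 2*y^3 + 21*y/5 + C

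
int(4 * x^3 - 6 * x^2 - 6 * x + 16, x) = x^4 - 2*x^3 - 3*x^2 + 16*x + C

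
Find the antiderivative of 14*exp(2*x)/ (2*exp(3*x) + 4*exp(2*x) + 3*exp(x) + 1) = 7*log(1 + exp(2*x)/(exp(x) + 1)^2) + C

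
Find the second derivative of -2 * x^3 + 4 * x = -12*x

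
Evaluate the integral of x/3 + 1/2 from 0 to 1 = 2/3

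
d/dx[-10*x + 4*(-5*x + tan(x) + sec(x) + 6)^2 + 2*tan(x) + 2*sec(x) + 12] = -40*x*tan(x)^2 - 40*x*tan(x)*sec(x) + 160*x + 8*tan(x)^3 + 16*tan(x)^2*sec(x) + 50*tan(x)^2 + 8*tan(x)*sec(x)^2 + 50*tan(x)*sec(x) - 32*tan(x) - 32*sec(x) - 200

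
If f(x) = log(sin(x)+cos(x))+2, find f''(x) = -2/(sin(2*x) + 1)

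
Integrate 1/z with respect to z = log(z) + C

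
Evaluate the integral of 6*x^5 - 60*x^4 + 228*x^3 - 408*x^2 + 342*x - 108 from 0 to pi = -27 + (-1 + (-2 + pi)^2)^3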